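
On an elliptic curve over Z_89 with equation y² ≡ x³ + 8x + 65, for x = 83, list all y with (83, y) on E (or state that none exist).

x³ + 8x + 65 = 572516 ≡ 68 (mod 89).
Square roots of 68 mod 89: 35 and 54 (since 35² = 1225 ≡ 68).

35, 54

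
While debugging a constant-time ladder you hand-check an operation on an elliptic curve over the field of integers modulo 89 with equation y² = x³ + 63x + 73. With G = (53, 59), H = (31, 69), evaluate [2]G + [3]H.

(47, 71)

First 2G:
Repeated addition: build up to 2G.
2G: tangent at (53, 59): λ = (3·53² + 63)/(2·59) ≡ 35/29. 29⁻¹ ≡ 43 (mod 89), so λ ≡ 35·43 ≡ 81.
  x = λ² - 53 - 53 = 6561 - 106 ≡ 47; y = λ·(53 - 47) - 59 ≡ 71. → (47, 71)
2G = (47, 71).
Next 3H:
Repeated addition: build up to 3H.
2H: tangent at (31, 69): λ = (3·31² + 63)/(2·69) ≡ 9/49. 49⁻¹ ≡ 20 (mod 89), so λ ≡ 9·20 ≡ 2.
  x = λ² - 31 - 31 = 4 - 62 ≡ 31; y = λ·(31 - 31) - 69 ≡ 20. → (31, 20)
3H: (31, 20) + (31, 69): same x and y₁ ≡ -y₂, so the sum is O.
3H = O.
Finally 2G + 3H:
(47, 71) + O = (47, 71) (identity).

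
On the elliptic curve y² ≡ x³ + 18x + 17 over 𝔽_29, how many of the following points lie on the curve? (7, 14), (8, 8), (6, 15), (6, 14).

4

(7, 14): 14² ≡ 22, rhs ≡ 22 → on.
(8, 8): 8² ≡ 6, rhs ≡ 6 → on.
(6, 15): 15² ≡ 22, rhs ≡ 22 → on.
(6, 14): 14² ≡ 22, rhs ≡ 22 → on.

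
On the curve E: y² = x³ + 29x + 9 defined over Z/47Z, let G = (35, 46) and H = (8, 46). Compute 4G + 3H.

(8, 1)

First 4G:
Repeated addition: build up to 4G.
2G: tangent at (35, 46): λ = (3·35² + 29)/(2·46) ≡ 38/45. 45⁻¹ ≡ 23 (mod 47), so λ ≡ 38·23 ≡ 28.
  x = λ² - 35 - 35 = 784 - 70 ≡ 9; y = λ·(35 - 9) - 46 ≡ 24. → (9, 24)
3G: (9, 24) + (35, 46). λ = (46 - 24)/(35 - 9) ≡ 22/26 mod 47. 26⁻¹ ≡ 38 (mod 47), so λ ≡ 37.
  x = λ² - 9 - 35 = 1369 - 44 ≡ 9; y = λ·(9 - 9) - 24 ≡ 23. → (9, 23)
4G: (9, 23) + (35, 46). λ = (46 - 23)/(35 - 9) ≡ 23/26 mod 47. 26⁻¹ ≡ 38 (mod 47), so λ ≡ 28.
  x = λ² - 9 - 35 = 784 - 44 ≡ 35; y = λ·(9 - 35) - 23 ≡ 1. → (35, 1)
4G = (35, 1).
Next 3H:
Repeated addition: build up to 3H.
2H: tangent at (8, 46): λ = (3·8² + 29)/(2·46) ≡ 33/45. 45⁻¹ ≡ 23 (mod 47), so λ ≡ 33·23 ≡ 7.
  x = λ² - 8 - 8 = 49 - 16 ≡ 33; y = λ·(8 - 33) - 46 ≡ 14. → (33, 14)
3H: (33, 14) + (8, 46). λ = (46 - 14)/(8 - 33) ≡ 32/22 mod 47. 22⁻¹ ≡ 15 (mod 47), so λ ≡ 10.
  x = λ² - 33 - 8 = 100 - 41 ≡ 12; y = λ·(33 - 12) - 14 ≡ 8. → (12, 8)
3H = (12, 8).
Finally 4G + 3H:
(35, 1) + (12, 8). λ = (8 - 1)/(12 - 35) ≡ 7/24 mod 47. 24⁻¹ ≡ 2 (mod 47) since 24·2 = 48 ≡ 1, so λ ≡ 14.
  x = λ² - 35 - 12 = 196 - 47 ≡ 8; y = λ·(35 - 8) - 1 ≡ 1. → (8, 1)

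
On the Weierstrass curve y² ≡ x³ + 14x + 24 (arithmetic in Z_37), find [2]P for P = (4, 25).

tangent at (4, 25): λ = (3·4² + 14)/(2·25) ≡ 25/13. 13⁻¹ ≡ 20 (mod 37) since 13·20 = 260 ≡ 1, so λ ≡ 25·20 ≡ 19.
  x = λ² - 4 - 4 = 361 - 8 ≡ 20; y = λ·(4 - 20) - 25 ≡ 4. → (20, 4)

(20, 4)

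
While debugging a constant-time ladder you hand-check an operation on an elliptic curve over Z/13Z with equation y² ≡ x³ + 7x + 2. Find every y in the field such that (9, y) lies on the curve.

x³ + 7x + 2 = 794 ≡ 1 (mod 13).
Square roots of 1 mod 13: 1 and 12 (since 1² = 1 ≡ 1).

1, 12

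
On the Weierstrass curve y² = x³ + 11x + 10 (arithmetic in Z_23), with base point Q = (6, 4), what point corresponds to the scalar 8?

(6, 19)

Repeated addition: build up to 8Q.
2Q: tangent at (6, 4): λ = (3·6² + 11)/(2·4) ≡ 4/8. 8⁻¹ ≡ 3 (mod 23), so λ ≡ 4·3 ≡ 12.
  x = λ² - 6 - 6 = 144 - 12 ≡ 17; y = λ·(6 - 17) - 4 ≡ 2. → (17, 2)
3Q: (17, 2) + (6, 4). λ = (4 - 2)/(6 - 17) ≡ 2/12 mod 23. 12⁻¹ ≡ 2 (mod 23), so λ ≡ 4.
  x = λ² - 17 - 6 = 16 - 23 ≡ 16; y = λ·(17 - 16) - 2 ≡ 2. → (16, 2)
4Q: (16, 2) + (6, 4). λ = (4 - 2)/(6 - 16) ≡ 2/13 mod 23. 13⁻¹ ≡ 16 (mod 23), so λ ≡ 9.
  x = λ² - 16 - 6 = 81 - 22 ≡ 13; y = λ·(16 - 13) - 2 ≡ 2. → (13, 2)
5Q: (13, 2) + (6, 4). λ = (4 - 2)/(6 - 13) ≡ 2/16 mod 23. 16⁻¹ ≡ 13 (mod 23), so λ ≡ 3.
  x = λ² - 13 - 6 = 9 - 19 ≡ 13; y = λ·(13 - 13) - 2 ≡ 21. → (13, 21)
6Q: (13, 21) + (6, 4). λ = (4 - 21)/(6 - 13) ≡ 6/16 mod 23. 16⁻¹ ≡ 13 (mod 23) since 16·13 = 208 ≡ 1, so λ ≡ 9.
  x = λ² - 13 - 6 = 81 - 19 ≡ 16; y = λ·(13 - 16) - 21 ≡ 21. → (16, 21)
7Q: (16, 21) + (6, 4). λ = (4 - 21)/(6 - 16) ≡ 6/13 mod 23. 13⁻¹ ≡ 16 (mod 23), so λ ≡ 4.
  x = λ² - 16 - 6 = 16 - 22 ≡ 17; y = λ·(16 - 17) - 21 ≡ 21. → (17, 21)
8Q: (17, 21) + (6, 4). λ = (4 - 21)/(6 - 17) ≡ 6/12 mod 23. 12⁻¹ ≡ 2 (mod 23), so λ ≡ 12.
  x = λ² - 17 - 6 = 144 - 23 ≡ 6; y = λ·(17 - 6) - 21 ≡ 19. → (6, 19)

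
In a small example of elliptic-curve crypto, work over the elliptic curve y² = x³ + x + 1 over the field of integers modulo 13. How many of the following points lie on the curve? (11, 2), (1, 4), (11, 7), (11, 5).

(11, 2): 2² ≡ 4, rhs ≡ 4 → on.
(1, 4): 4² ≡ 3, rhs ≡ 3 → on.
(11, 7): 7² ≡ 10, rhs ≡ 4 → off.
(11, 5): 5² ≡ 12, rhs ≡ 4 → off.

2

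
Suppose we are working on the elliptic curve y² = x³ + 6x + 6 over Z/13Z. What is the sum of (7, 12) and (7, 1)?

The two points share x = 7 and their y-coordinates satisfy 12 + 1 ≡ 0 (mod 13), so they are inverses. Their sum is 𝒪.

O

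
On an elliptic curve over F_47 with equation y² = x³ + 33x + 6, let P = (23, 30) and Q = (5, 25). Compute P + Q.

(14, 43)

(23, 30) + (5, 25). λ = (25 - 30)/(5 - 23) ≡ 42/29 mod 47. 29⁻¹ ≡ 13 (mod 47), so λ ≡ 29.
  x = λ² - 23 - 5 = 841 - 28 ≡ 14; y = λ·(23 - 14) - 30 ≡ 43. → (14, 43)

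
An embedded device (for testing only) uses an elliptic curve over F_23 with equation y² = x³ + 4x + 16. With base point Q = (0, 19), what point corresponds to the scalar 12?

O

Repeated addition: build up to 12Q.
2Q: tangent at (0, 19): λ = (3·0² + 4)/(2·19) ≡ 4/15. 15⁻¹ ≡ 20 (mod 23) since 15·20 = 300 ≡ 1, so λ ≡ 4·20 ≡ 11.
  x = λ² - 0 - 0 = 121 - 0 ≡ 6; y = λ·(0 - 6) - 19 ≡ 7. → (6, 7)
3Q: (6, 7) + (0, 19). λ = (19 - 7)/(0 - 6) ≡ 12/17 mod 23. 17⁻¹ ≡ 19 (mod 23), so λ ≡ 21.
  x = λ² - 6 - 0 = 441 - 6 ≡ 21; y = λ·(6 - 21) - 7 ≡ 0. → (21, 0)
4Q: (21, 0) + (0, 19). λ = (19 - 0)/(0 - 21) ≡ 19/2 mod 23. 2⁻¹ ≡ 12 (mod 23), so λ ≡ 21.
  x = λ² - 21 - 0 = 441 - 21 ≡ 6; y = λ·(21 - 6) - 0 ≡ 16. → (6, 16)
5Q: (6, 16) + (0, 19). λ = (19 - 16)/(0 - 6) ≡ 3/17 mod 23. 17⁻¹ ≡ 19 (mod 23) since 17·19 = 323 ≡ 1, so λ ≡ 11.
  x = λ² - 6 - 0 = 121 - 6 ≡ 0; y = λ·(6 - 0) - 16 ≡ 4. → (0, 4)
6Q: (0, 4) + (0, 19): same x and y₁ ≡ -y₂, so the sum is O.
7Q: O + (0, 19) = (0, 19) (identity).
8Q: tangent at (0, 19): λ = (3·0² + 4)/(2·19) ≡ 4/15. 15⁻¹ ≡ 20 (mod 23), so λ ≡ 4·20 ≡ 11.
  x = λ² - 0 - 0 = 121 - 0 ≡ 6; y = λ·(0 - 6) - 19 ≡ 7. → (6, 7)
9Q: (6, 7) + (0, 19). λ = (19 - 7)/(0 - 6) ≡ 12/17 mod 23. 17⁻¹ ≡ 19 (mod 23), so λ ≡ 21.
  x = λ² - 6 - 0 = 441 - 6 ≡ 21; y = λ·(6 - 21) - 7 ≡ 0. → (21, 0)
10Q: (21, 0) + (0, 19). λ = (19 - 0)/(0 - 21) ≡ 19/2 mod 23. 2⁻¹ ≡ 12 (mod 23), so λ ≡ 21.
  x = λ² - 21 - 0 = 441 - 21 ≡ 6; y = λ·(21 - 6) - 0 ≡ 16. → (6, 16)
11Q: (6, 16) + (0, 19). λ = (19 - 16)/(0 - 6) ≡ 3/17 mod 23. 17⁻¹ ≡ 19 (mod 23), so λ ≡ 11.
  x = λ² - 6 - 0 = 121 - 6 ≡ 0; y = λ·(6 - 0) - 16 ≡ 4. → (0, 4)
12Q: (0, 4) + (0, 19): same x and y₁ ≡ -y₂, so the sum is O.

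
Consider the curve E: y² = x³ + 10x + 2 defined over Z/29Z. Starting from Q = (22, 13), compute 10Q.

(19, 27)

Double-and-add on 10 = (1010)₂. Start with Q = (22, 13) for the leading 1-bit.
double: tangent at (22, 13): λ = (3·22² + 10)/(2·13) ≡ 12/26. 26⁻¹ ≡ 19 (mod 29), so λ ≡ 12·19 ≡ 25.
  x = λ² - 22 - 22 = 625 - 44 ≡ 1; y = λ·(22 - 1) - 13 ≡ 19. → (1, 19)
double: tangent at (1, 19): λ = (3·1² + 10)/(2·19) ≡ 13/9. 9⁻¹ ≡ 13 (mod 29), so λ ≡ 13·13 ≡ 24.
  x = λ² - 1 - 1 = 576 - 2 ≡ 23; y = λ·(1 - 23) - 19 ≡ 4. → (23, 4)
add Q: (23, 4) + (22, 13). λ = (13 - 4)/(22 - 23) ≡ 9/28 mod 29. 28⁻¹ ≡ 28 (mod 29) since 28·28 = 784 ≡ 1, so λ ≡ 20.
  x = λ² - 23 - 22 = 400 - 45 ≡ 7; y = λ·(23 - 7) - 4 ≡ 26. → (7, 26)
double: tangent at (7, 26): λ = (3·7² + 10)/(2·26) ≡ 12/23. 23⁻¹ ≡ 24 (mod 29), so λ ≡ 12·24 ≡ 27.
  x = λ² - 7 - 7 = 729 - 14 ≡ 19; y = λ·(7 - 19) - 26 ≡ 27. → (19, 27)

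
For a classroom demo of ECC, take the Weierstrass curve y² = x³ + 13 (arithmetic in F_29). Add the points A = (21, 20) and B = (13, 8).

(21, 20) + (13, 8). λ = (8 - 20)/(13 - 21) ≡ 17/21 mod 29. 21⁻¹ ≡ 18 (mod 29), so λ ≡ 16.
  x = λ² - 21 - 13 = 256 - 34 ≡ 19; y = λ·(21 - 19) - 20 ≡ 12. → (19, 12)

(19, 12)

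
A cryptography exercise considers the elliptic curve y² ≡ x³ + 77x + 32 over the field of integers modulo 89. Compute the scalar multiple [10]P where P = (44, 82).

Double-and-add on 10 = (1010)₂. Start with P = (44, 82) for the leading 1-bit.
double: tangent at (44, 82): λ = (3·44² + 77)/(2·82) ≡ 11/75. 75⁻¹ ≡ 19 (mod 89), so λ ≡ 11·19 ≡ 31.
  x = λ² - 44 - 44 = 961 - 88 ≡ 72; y = λ·(44 - 72) - 82 ≡ 29. → (72, 29)
double: tangent at (72, 29): λ = (3·72² + 77)/(2·29) ≡ 54/58. 58⁻¹ ≡ 66 (mod 89), so λ ≡ 54·66 ≡ 4.
  x = λ² - 72 - 72 = 16 - 144 ≡ 50; y = λ·(72 - 50) - 29 ≡ 59. → (50, 59)
add P: (50, 59) + (44, 82). λ = (82 - 59)/(44 - 50) ≡ 23/83 mod 89. 83⁻¹ ≡ 74 (mod 89), so λ ≡ 11.
  x = λ² - 50 - 44 = 121 - 94 ≡ 27; y = λ·(50 - 27) - 59 ≡ 16. → (27, 16)
double: tangent at (27, 16): λ = (3·27² + 77)/(2·16) ≡ 39/32. 32⁻¹ ≡ 64 (mod 89), so λ ≡ 39·64 ≡ 4.
  x = λ² - 27 - 27 = 16 - 54 ≡ 51; y = λ·(27 - 51) - 16 ≡ 66. → (51, 66)

(51, 66)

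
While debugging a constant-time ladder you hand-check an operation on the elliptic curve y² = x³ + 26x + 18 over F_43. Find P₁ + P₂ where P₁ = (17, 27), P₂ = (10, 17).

(17, 27) + (10, 17). λ = (17 - 27)/(10 - 17) ≡ 33/36 mod 43. 36⁻¹ ≡ 6 (mod 43), so λ ≡ 26.
  x = λ² - 17 - 10 = 676 - 27 ≡ 4; y = λ·(17 - 4) - 27 ≡ 10. → (4, 10)

(4, 10)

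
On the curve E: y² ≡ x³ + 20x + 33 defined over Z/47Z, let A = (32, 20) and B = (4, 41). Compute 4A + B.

(2, 38)

First 4A:
Repeated addition: build up to 4A.
2A: tangent at (32, 20): λ = (3·32² + 20)/(2·20) ≡ 37/40. 40⁻¹ ≡ 20 (mod 47) since 40·20 = 800 ≡ 1, so λ ≡ 37·20 ≡ 35.
  x = λ² - 32 - 32 = 1225 - 64 ≡ 33; y = λ·(32 - 33) - 20 ≡ 39. → (33, 39)
3A: (33, 39) + (32, 20). λ = (20 - 39)/(32 - 33) ≡ 28/46 mod 47. 46⁻¹ ≡ 46 (mod 47), so λ ≡ 19.
  x = λ² - 33 - 32 = 361 - 65 ≡ 14; y = λ·(33 - 14) - 39 ≡ 40. → (14, 40)
4A: (14, 40) + (32, 20). λ = (20 - 40)/(32 - 14) ≡ 27/18 mod 47. 18⁻¹ ≡ 34 (mod 47), so λ ≡ 25.
  x = λ² - 14 - 32 = 625 - 46 ≡ 15; y = λ·(14 - 15) - 40 ≡ 29. → (15, 29)
4A = (15, 29).
Finally 4A + B:
(15, 29) + (4, 41). λ = (41 - 29)/(4 - 15) ≡ 12/36 mod 47. 36⁻¹ ≡ 17 (mod 47) since 36·17 = 612 ≡ 1, so λ ≡ 16.
  x = λ² - 15 - 4 = 256 - 19 ≡ 2; y = λ·(15 - 2) - 29 ≡ 38. → (2, 38)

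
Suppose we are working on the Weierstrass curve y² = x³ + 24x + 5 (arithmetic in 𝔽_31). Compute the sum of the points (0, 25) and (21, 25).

(10, 6)

(0, 25) + (21, 25). λ = (25 - 25)/(21 - 0) ≡ 0/21 mod 31. 21⁻¹ ≡ 3 (mod 31), so λ ≡ 0.
  x = λ² - 0 - 21 = 0 - 21 ≡ 10; y = λ·(0 - 10) - 25 ≡ 6. → (10, 6)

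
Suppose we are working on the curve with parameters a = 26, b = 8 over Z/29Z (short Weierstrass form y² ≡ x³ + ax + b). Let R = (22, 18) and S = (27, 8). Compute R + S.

(13, 22)

(22, 18) + (27, 8). λ = (8 - 18)/(27 - 22) ≡ 19/5 mod 29. 5⁻¹ ≡ 6 (mod 29) since 5·6 = 30 ≡ 1, so λ ≡ 27.
  x = λ² - 22 - 27 = 729 - 49 ≡ 13; y = λ·(22 - 13) - 18 ≡ 22. → (13, 22)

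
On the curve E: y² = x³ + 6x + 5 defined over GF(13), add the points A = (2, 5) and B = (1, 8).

(2, 5) + (1, 8). λ = (8 - 5)/(1 - 2) ≡ 3/12 mod 13. 12⁻¹ ≡ 12 (mod 13), so λ ≡ 10.
  x = λ² - 2 - 1 = 100 - 3 ≡ 6; y = λ·(2 - 6) - 5 ≡ 7. → (6, 7)

(6, 7)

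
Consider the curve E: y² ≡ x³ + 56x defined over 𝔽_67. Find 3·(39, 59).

(54, 31)

Write G = (39, 59).
Repeated addition: build up to 3G.
2G: tangent at (39, 59): λ = (3·39² + 56)/(2·59) ≡ 63/51. 51⁻¹ ≡ 46 (mod 67), so λ ≡ 63·46 ≡ 17.
  x = λ² - 39 - 39 = 289 - 78 ≡ 10; y = λ·(39 - 10) - 59 ≡ 32. → (10, 32)
3G: (10, 32) + (39, 59). λ = (59 - 32)/(39 - 10) ≡ 27/29 mod 67. 29⁻¹ ≡ 37 (mod 67), so λ ≡ 61.
  x = λ² - 10 - 39 = 3721 - 49 ≡ 54; y = λ·(10 - 54) - 32 ≡ 31. → (54, 31)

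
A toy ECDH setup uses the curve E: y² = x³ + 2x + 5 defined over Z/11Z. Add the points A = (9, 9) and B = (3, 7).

(4, 0)

(9, 9) + (3, 7). λ = (7 - 9)/(3 - 9) ≡ 9/5 mod 11. 5⁻¹ ≡ 9 (mod 11), so λ ≡ 4.
  x = λ² - 9 - 3 = 16 - 12 ≡ 4; y = λ·(9 - 4) - 9 ≡ 0. → (4, 0)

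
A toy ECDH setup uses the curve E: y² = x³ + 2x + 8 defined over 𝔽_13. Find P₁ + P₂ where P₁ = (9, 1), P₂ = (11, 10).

(10, 1)

(9, 1) + (11, 10). λ = (10 - 1)/(11 - 9) ≡ 9/2 mod 13. 2⁻¹ ≡ 7 (mod 13), so λ ≡ 11.
  x = λ² - 9 - 11 = 121 - 20 ≡ 10; y = λ·(9 - 10) - 1 ≡ 1. → (10, 1)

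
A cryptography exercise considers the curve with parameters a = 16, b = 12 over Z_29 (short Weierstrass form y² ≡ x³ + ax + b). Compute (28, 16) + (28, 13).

The two points share x = 28 and their y-coordinates satisfy 16 + 13 ≡ 0 (mod 29), so they are inverses. Their sum is the point at infinity.

O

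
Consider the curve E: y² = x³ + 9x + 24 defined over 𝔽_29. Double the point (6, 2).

(8, 12)

tangent at (6, 2): λ = (3·6² + 9)/(2·2) ≡ 1/4. 4⁻¹ ≡ 22 (mod 29), so λ ≡ 1·22 ≡ 22.
  x = λ² - 6 - 6 = 484 - 12 ≡ 8; y = λ·(6 - 8) - 2 ≡ 12. → (8, 12)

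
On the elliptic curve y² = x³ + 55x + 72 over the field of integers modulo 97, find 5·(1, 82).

(9, 36)

Write G = (1, 82).
Repeated addition: build up to 5G.
2G: tangent at (1, 82): λ = (3·1² + 55)/(2·82) ≡ 58/67. 67⁻¹ ≡ 42 (mod 97) since 67·42 = 2814 ≡ 1, so λ ≡ 58·42 ≡ 11.
  x = λ² - 1 - 1 = 121 - 2 ≡ 22; y = λ·(1 - 22) - 82 ≡ 75. → (22, 75)
3G: (22, 75) + (1, 82). λ = (82 - 75)/(1 - 22) ≡ 7/76 mod 97. 76⁻¹ ≡ 60 (mod 97), so λ ≡ 32.
  x = λ² - 22 - 1 = 1024 - 23 ≡ 31; y = λ·(22 - 31) - 75 ≡ 25. → (31, 25)
4G: (31, 25) + (1, 82). λ = (82 - 25)/(1 - 31) ≡ 57/67 mod 97. 67⁻¹ ≡ 42 (mod 97), so λ ≡ 66.
  x = λ² - 31 - 1 = 4356 - 32 ≡ 56; y = λ·(31 - 56) - 25 ≡ 71. → (56, 71)
5G: (56, 71) + (1, 82). λ = (82 - 71)/(1 - 56) ≡ 11/42 mod 97. 42⁻¹ ≡ 67 (mod 97), so λ ≡ 58.
  x = λ² - 56 - 1 = 3364 - 57 ≡ 9; y = λ·(56 - 9) - 71 ≡ 36. → (9, 36)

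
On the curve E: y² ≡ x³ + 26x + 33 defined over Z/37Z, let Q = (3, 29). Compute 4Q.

O

Repeated addition: build up to 4Q.
2Q: tangent at (3, 29): λ = (3·3² + 26)/(2·29) ≡ 16/21. 21⁻¹ ≡ 30 (mod 37) since 21·30 = 630 ≡ 1, so λ ≡ 16·30 ≡ 36.
  x = λ² - 3 - 3 = 1296 - 6 ≡ 32; y = λ·(3 - 32) - 29 ≡ 0. → (32, 0)
3Q: (32, 0) + (3, 29). λ = (29 - 0)/(3 - 32) ≡ 29/8 mod 37. 8⁻¹ ≡ 14 (mod 37), so λ ≡ 36.
  x = λ² - 32 - 3 = 1296 - 35 ≡ 3; y = λ·(32 - 3) - 0 ≡ 8. → (3, 8)
4Q: (3, 8) + (3, 29): same x and y₁ ≡ -y₂, so the sum is the point at infinity.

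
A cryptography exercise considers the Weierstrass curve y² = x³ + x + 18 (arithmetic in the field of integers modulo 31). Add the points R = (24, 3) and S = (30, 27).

(24, 28)

(24, 3) + (30, 27). λ = (27 - 3)/(30 - 24) ≡ 24/6 mod 31. 6⁻¹ ≡ 26 (mod 31) since 6·26 = 156 ≡ 1, so λ ≡ 4.
  x = λ² - 24 - 30 = 16 - 54 ≡ 24; y = λ·(24 - 24) - 3 ≡ 28. → (24, 28)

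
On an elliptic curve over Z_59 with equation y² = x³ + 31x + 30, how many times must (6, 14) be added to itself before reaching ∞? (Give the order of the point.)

4

2P: tangent at (6, 14): λ = (3·6² + 31)/(2·14) ≡ 21/28. 28⁻¹ ≡ 19 (mod 59), so λ ≡ 21·19 ≡ 45.
  x = λ² - 6 - 6 = 2025 - 12 ≡ 7; y = λ·(6 - 7) - 14 ≡ 0. → (7, 0)
3P: (7, 0) + (6, 14). λ = (14 - 0)/(6 - 7) ≡ 14/58 mod 59. 58⁻¹ ≡ 58 (mod 59) since 58·58 = 3364 ≡ 1, so λ ≡ 45.
  x = λ² - 7 - 6 = 2025 - 13 ≡ 6; y = λ·(7 - 6) - 0 ≡ 45. → (6, 45)
4P: (6, 45) + (6, 14): same x and y₁ ≡ -y₂, so the sum is ∞.
4P = ∞, so the order is 4.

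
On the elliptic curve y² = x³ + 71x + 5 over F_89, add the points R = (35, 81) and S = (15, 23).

(75, 70)

(35, 81) + (15, 23). λ = (23 - 81)/(15 - 35) ≡ 31/69 mod 89. 69⁻¹ ≡ 40 (mod 89), so λ ≡ 83.
  x = λ² - 35 - 15 = 6889 - 50 ≡ 75; y = λ·(35 - 75) - 81 ≡ 70. → (75, 70)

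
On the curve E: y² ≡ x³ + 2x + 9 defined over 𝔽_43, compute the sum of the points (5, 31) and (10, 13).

(10, 30)

(5, 31) + (10, 13). λ = (13 - 31)/(10 - 5) ≡ 25/5 mod 43. 5⁻¹ ≡ 26 (mod 43), so λ ≡ 5.
  x = λ² - 5 - 10 = 25 - 15 ≡ 10; y = λ·(5 - 10) - 31 ≡ 30. → (10, 30)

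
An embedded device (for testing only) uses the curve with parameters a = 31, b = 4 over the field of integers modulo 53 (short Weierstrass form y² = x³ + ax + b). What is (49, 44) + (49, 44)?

tangent at (49, 44): λ = (3·49² + 31)/(2·44) ≡ 26/35. 35⁻¹ ≡ 50 (mod 53) since 35·50 = 1750 ≡ 1, so λ ≡ 26·50 ≡ 28.
  x = λ² - 49 - 49 = 784 - 98 ≡ 50; y = λ·(49 - 50) - 44 ≡ 34. → (50, 34)

(50, 34)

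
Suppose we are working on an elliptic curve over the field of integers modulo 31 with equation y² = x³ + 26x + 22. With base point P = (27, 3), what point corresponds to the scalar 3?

(2, 19)

Repeated addition: build up to 3P.
2P: tangent at (27, 3): λ = (3·27² + 26)/(2·3) ≡ 12/6. 6⁻¹ ≡ 26 (mod 31) since 6·26 = 156 ≡ 1, so λ ≡ 12·26 ≡ 2.
  x = λ² - 27 - 27 = 4 - 54 ≡ 12; y = λ·(27 - 12) - 3 ≡ 27. → (12, 27)
3P: (12, 27) + (27, 3). λ = (3 - 27)/(27 - 12) ≡ 7/15 mod 31. 15⁻¹ ≡ 29 (mod 31) since 15·29 = 435 ≡ 1, so λ ≡ 17.
  x = λ² - 12 - 27 = 289 - 39 ≡ 2; y = λ·(12 - 2) - 27 ≡ 19. → (2, 19)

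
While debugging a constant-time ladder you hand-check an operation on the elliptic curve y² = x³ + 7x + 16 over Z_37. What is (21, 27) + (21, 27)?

tangent at (21, 27): λ = (3·21² + 7)/(2·27) ≡ 35/17. 17⁻¹ ≡ 24 (mod 37) since 17·24 = 408 ≡ 1, so λ ≡ 35·24 ≡ 26.
  x = λ² - 21 - 21 = 676 - 42 ≡ 5; y = λ·(21 - 5) - 27 ≡ 19. → (5, 19)

(5, 19)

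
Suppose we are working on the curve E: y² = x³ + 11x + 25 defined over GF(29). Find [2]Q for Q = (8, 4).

(13, 25)

tangent at (8, 4): λ = (3·8² + 11)/(2·4) ≡ 0/8. 8⁻¹ ≡ 11 (mod 29), so λ ≡ 0·11 ≡ 0.
  x = λ² - 8 - 8 = 0 - 16 ≡ 13; y = λ·(8 - 13) - 4 ≡ 25. → (13, 25)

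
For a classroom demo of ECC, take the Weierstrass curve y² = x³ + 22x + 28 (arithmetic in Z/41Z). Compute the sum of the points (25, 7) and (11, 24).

(23, 14)

(25, 7) + (11, 24). λ = (24 - 7)/(11 - 25) ≡ 17/27 mod 41. 27⁻¹ ≡ 38 (mod 41), so λ ≡ 31.
  x = λ² - 25 - 11 = 961 - 36 ≡ 23; y = λ·(25 - 23) - 7 ≡ 14. → (23, 14)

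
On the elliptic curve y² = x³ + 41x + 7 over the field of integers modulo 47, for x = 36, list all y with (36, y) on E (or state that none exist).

x³ + 41x + 7 = 48139 ≡ 11 (mod 47).
11 is a non-residue mod 47; no y exists.

none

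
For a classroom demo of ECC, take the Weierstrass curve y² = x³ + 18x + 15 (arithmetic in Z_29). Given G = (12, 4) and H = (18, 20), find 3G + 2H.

(6, 22)

First 3G:
Repeated addition: build up to 3G.
2G: tangent at (12, 4): λ = (3·12² + 18)/(2·4) ≡ 15/8. 8⁻¹ ≡ 11 (mod 29) since 8·11 = 88 ≡ 1, so λ ≡ 15·11 ≡ 20.
  x = λ² - 12 - 12 = 400 - 24 ≡ 28; y = λ·(12 - 28) - 4 ≡ 24. → (28, 24)
3G: (28, 24) + (12, 4). λ = (4 - 24)/(12 - 28) ≡ 9/13 mod 29. 13⁻¹ ≡ 9 (mod 29) since 13·9 = 117 ≡ 1, so λ ≡ 23.
  x = λ² - 28 - 12 = 529 - 40 ≡ 25; y = λ·(28 - 25) - 24 ≡ 16. → (25, 16)
3G = (25, 16).
Next 2H:
Repeated addition: build up to 2H.
2H: tangent at (18, 20): λ = (3·18² + 18)/(2·20) ≡ 4/11. 11⁻¹ ≡ 8 (mod 29) since 11·8 = 88 ≡ 1, so λ ≡ 4·8 ≡ 3.
  x = λ² - 18 - 18 = 9 - 36 ≡ 2; y = λ·(18 - 2) - 20 ≡ 28. → (2, 28)
2H = (2, 28).
Finally 3G + 2H:
(25, 16) + (2, 28). λ = (28 - 16)/(2 - 25) ≡ 12/6 mod 29. 6⁻¹ ≡ 5 (mod 29), so λ ≡ 2.
  x = λ² - 25 - 2 = 4 - 27 ≡ 6; y = λ·(25 - 6) - 16 ≡ 22. → (6, 22)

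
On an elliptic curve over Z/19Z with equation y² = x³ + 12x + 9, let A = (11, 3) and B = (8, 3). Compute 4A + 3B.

First 4A:
Double-and-add on 4 = (100)₂. Start with A = (11, 3) for the leading 1-bit.
double: tangent at (11, 3): λ = (3·11² + 12)/(2·3) ≡ 14/6. 6⁻¹ ≡ 16 (mod 19) since 6·16 = 96 ≡ 1, so λ ≡ 14·16 ≡ 15.
  x = λ² - 11 - 11 = 225 - 22 ≡ 13; y = λ·(11 - 13) - 3 ≡ 5. → (13, 5)
double: tangent at (13, 5): λ = (3·13² + 12)/(2·5) ≡ 6/10. 10⁻¹ ≡ 2 (mod 19) since 10·2 = 20 ≡ 1, so λ ≡ 6·2 ≡ 12.
  x = λ² - 13 - 13 = 144 - 26 ≡ 4; y = λ·(13 - 4) - 5 ≡ 8. → (4, 8)
4A = (4, 8).
Next 3B:
Repeated addition: build up to 3B.
2B: tangent at (8, 3): λ = (3·8² + 12)/(2·3) ≡ 14/6. 6⁻¹ ≡ 16 (mod 19) since 6·16 = 96 ≡ 1, so λ ≡ 14·16 ≡ 15.
  x = λ² - 8 - 8 = 225 - 16 ≡ 0; y = λ·(8 - 0) - 3 ≡ 3. → (0, 3)
3B: (0, 3) + (8, 3). λ = (3 - 3)/(8 - 0) ≡ 0/8 mod 19. 8⁻¹ ≡ 12 (mod 19), so λ ≡ 0.
  x = λ² - 0 - 8 = 0 - 8 ≡ 11; y = λ·(0 - 11) - 3 ≡ 16. → (11, 16)
3B = (11, 16).
Finally 4A + 3B:
(4, 8) + (11, 16). λ = (16 - 8)/(11 - 4) ≡ 8/7 mod 19. 7⁻¹ ≡ 11 (mod 19), so λ ≡ 12.
  x = λ² - 4 - 11 = 144 - 15 ≡ 15; y = λ·(4 - 15) - 8 ≡ 12. → (15, 12)

(15, 12)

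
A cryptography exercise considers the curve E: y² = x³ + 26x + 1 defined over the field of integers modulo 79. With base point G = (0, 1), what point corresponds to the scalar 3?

Repeated addition: build up to 3G.
2G: tangent at (0, 1): λ = (3·0² + 26)/(2·1) ≡ 26/2. 2⁻¹ ≡ 40 (mod 79), so λ ≡ 26·40 ≡ 13.
  x = λ² - 0 - 0 = 169 - 0 ≡ 11; y = λ·(0 - 11) - 1 ≡ 14. → (11, 14)
3G: (11, 14) + (0, 1). λ = (1 - 14)/(0 - 11) ≡ 66/68 mod 79. 68⁻¹ ≡ 43 (mod 79), so λ ≡ 73.
  x = λ² - 11 - 0 = 5329 - 11 ≡ 25; y = λ·(11 - 25) - 14 ≡ 70. → (25, 70)

(25, 70)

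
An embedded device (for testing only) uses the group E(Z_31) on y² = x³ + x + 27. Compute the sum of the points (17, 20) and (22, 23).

(6, 30)

(17, 20) + (22, 23). λ = (23 - 20)/(22 - 17) ≡ 3/5 mod 31. 5⁻¹ ≡ 25 (mod 31), so λ ≡ 13.
  x = λ² - 17 - 22 = 169 - 39 ≡ 6; y = λ·(17 - 6) - 20 ≡ 30. → (6, 30)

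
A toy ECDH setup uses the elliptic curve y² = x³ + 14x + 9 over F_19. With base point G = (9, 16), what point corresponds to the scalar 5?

(16, 4)

Repeated addition: build up to 5G.
2G: tangent at (9, 16): λ = (3·9² + 14)/(2·16) ≡ 10/13. 13⁻¹ ≡ 3 (mod 19) since 13·3 = 39 ≡ 1, so λ ≡ 10·3 ≡ 11.
  x = λ² - 9 - 9 = 121 - 18 ≡ 8; y = λ·(9 - 8) - 16 ≡ 14. → (8, 14)
3G: (8, 14) + (9, 16). λ = (16 - 14)/(9 - 8) ≡ 2/1 mod 19. 1⁻¹ ≡ 1 (mod 19) since 1·1 = 1 ≡ 1, so λ ≡ 2.
  x = λ² - 8 - 9 = 4 - 17 ≡ 6; y = λ·(8 - 6) - 14 ≡ 9. → (6, 9)
4G: (6, 9) + (9, 16). λ = (16 - 9)/(9 - 6) ≡ 7/3 mod 19. 3⁻¹ ≡ 13 (mod 19), so λ ≡ 15.
  x = λ² - 6 - 9 = 225 - 15 ≡ 1; y = λ·(6 - 1) - 9 ≡ 9. → (1, 9)
5G: (1, 9) + (9, 16). λ = (16 - 9)/(9 - 1) ≡ 7/8 mod 19. 8⁻¹ ≡ 12 (mod 19), so λ ≡ 8.
  x = λ² - 1 - 9 = 64 - 10 ≡ 16; y = λ·(1 - 16) - 9 ≡ 4. → (16, 4)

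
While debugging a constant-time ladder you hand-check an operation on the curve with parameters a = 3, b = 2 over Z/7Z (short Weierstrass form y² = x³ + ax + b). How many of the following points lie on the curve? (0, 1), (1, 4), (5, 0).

(0, 1): 1² ≡ 1, rhs ≡ 2 → off.
(1, 4): 4² ≡ 2, rhs ≡ 6 → off.
(5, 0): 0² ≡ 0, rhs ≡ 2 → off.

0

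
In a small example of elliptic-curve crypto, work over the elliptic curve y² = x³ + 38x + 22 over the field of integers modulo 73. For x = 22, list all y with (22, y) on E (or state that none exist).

none

x³ + 38x + 22 = 11506 ≡ 45 (mod 73).
45 is a non-residue mod 73; no y exists.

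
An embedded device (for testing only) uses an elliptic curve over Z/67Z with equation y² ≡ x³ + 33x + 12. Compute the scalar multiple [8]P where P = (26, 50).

(34, 29)

Double-and-add on 8 = (1000)₂. Start with P = (26, 50) for the leading 1-bit.
double: tangent at (26, 50): λ = (3·26² + 33)/(2·50) ≡ 51/33. 33⁻¹ ≡ 65 (mod 67), so λ ≡ 51·65 ≡ 32.
  x = λ² - 26 - 26 = 1024 - 52 ≡ 34; y = λ·(26 - 34) - 50 ≡ 29. → (34, 29)
double: tangent at (34, 29): λ = (3·34² + 33)/(2·29) ≡ 17/58. 58⁻¹ ≡ 52 (mod 67), so λ ≡ 17·52 ≡ 13.
  x = λ² - 34 - 34 = 169 - 68 ≡ 34; y = λ·(34 - 34) - 29 ≡ 38. → (34, 38)
double: tangent at (34, 38): λ = (3·34² + 33)/(2·38) ≡ 17/9. 9⁻¹ ≡ 15 (mod 67) since 9·15 = 135 ≡ 1, so λ ≡ 17·15 ≡ 54.
  x = λ² - 34 - 34 = 2916 - 68 ≡ 34; y = λ·(34 - 34) - 38 ≡ 29. → (34, 29)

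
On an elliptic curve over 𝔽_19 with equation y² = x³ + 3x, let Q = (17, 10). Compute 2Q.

(1, 2)

tangent at (17, 10): λ = (3·17² + 3)/(2·10) ≡ 15/1. 1⁻¹ ≡ 1 (mod 19) since 1·1 = 1 ≡ 1, so λ ≡ 15·1 ≡ 15.
  x = λ² - 17 - 17 = 225 - 34 ≡ 1; y = λ·(17 - 1) - 10 ≡ 2. → (1, 2)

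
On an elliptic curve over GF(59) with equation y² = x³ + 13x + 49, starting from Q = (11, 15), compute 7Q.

Repeated addition: build up to 7Q.
2Q: tangent at (11, 15): λ = (3·11² + 13)/(2·15) ≡ 22/30. 30⁻¹ ≡ 2 (mod 59), so λ ≡ 22·2 ≡ 44.
  x = λ² - 11 - 11 = 1936 - 22 ≡ 26; y = λ·(11 - 26) - 15 ≡ 33. → (26, 33)
3Q: (26, 33) + (11, 15). λ = (15 - 33)/(11 - 26) ≡ 41/44 mod 59. 44⁻¹ ≡ 55 (mod 59), so λ ≡ 13.
  x = λ² - 26 - 11 = 169 - 37 ≡ 14; y = λ·(26 - 14) - 33 ≡ 5. → (14, 5)
4Q: (14, 5) + (11, 15). λ = (15 - 5)/(11 - 14) ≡ 10/56 mod 59. 56⁻¹ ≡ 39 (mod 59), so λ ≡ 36.
  x = λ² - 14 - 11 = 1296 - 25 ≡ 32; y = λ·(14 - 32) - 5 ≡ 55. → (32, 55)
5Q: (32, 55) + (11, 15). λ = (15 - 55)/(11 - 32) ≡ 19/38 mod 59. 38⁻¹ ≡ 14 (mod 59), so λ ≡ 30.
  x = λ² - 32 - 11 = 900 - 43 ≡ 31; y = λ·(32 - 31) - 55 ≡ 34. → (31, 34)
6Q: (31, 34) + (11, 15). λ = (15 - 34)/(11 - 31) ≡ 40/39 mod 59. 39⁻¹ ≡ 56 (mod 59), so λ ≡ 57.
  x = λ² - 31 - 11 = 3249 - 42 ≡ 21; y = λ·(31 - 21) - 34 ≡ 5. → (21, 5)
7Q: (21, 5) + (11, 15). λ = (15 - 5)/(11 - 21) ≡ 10/49 mod 59. 49⁻¹ ≡ 53 (mod 59), so λ ≡ 58.
  x = λ² - 21 - 11 = 3364 - 32 ≡ 28; y = λ·(21 - 28) - 5 ≡ 2. → (28, 2)

(28, 2)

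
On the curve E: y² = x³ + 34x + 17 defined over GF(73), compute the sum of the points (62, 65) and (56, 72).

(62, 65) + (56, 72). λ = (72 - 65)/(56 - 62) ≡ 7/67 mod 73. 67⁻¹ ≡ 12 (mod 73) since 67·12 = 804 ≡ 1, so λ ≡ 11.
  x = λ² - 62 - 56 = 121 - 118 ≡ 3; y = λ·(62 - 3) - 65 ≡ 0. → (3, 0)

(3, 0)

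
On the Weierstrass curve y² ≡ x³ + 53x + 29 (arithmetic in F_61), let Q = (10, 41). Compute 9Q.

(28, 38)

Double-and-add on 9 = (1001)₂. Start with Q = (10, 41) for the leading 1-bit.
double: tangent at (10, 41): λ = (3·10² + 53)/(2·41) ≡ 48/21. 21⁻¹ ≡ 32 (mod 61) since 21·32 = 672 ≡ 1, so λ ≡ 48·32 ≡ 11.
  x = λ² - 10 - 10 = 121 - 20 ≡ 40; y = λ·(10 - 40) - 41 ≡ 56. → (40, 56)
double: tangent at (40, 56): λ = (3·40² + 53)/(2·56) ≡ 34/51. 51⁻¹ ≡ 6 (mod 61), so λ ≡ 34·6 ≡ 21.
  x = λ² - 40 - 40 = 441 - 80 ≡ 56; y = λ·(40 - 56) - 56 ≡ 35. → (56, 35)
double: tangent at (56, 35): λ = (3·56² + 53)/(2·35) ≡ 6/9. 9⁻¹ ≡ 34 (mod 61), so λ ≡ 6·34 ≡ 21.
  x = λ² - 56 - 56 = 441 - 112 ≡ 24; y = λ·(56 - 24) - 35 ≡ 27. → (24, 27)
add Q: (24, 27) + (10, 41). λ = (41 - 27)/(10 - 24) ≡ 14/47 mod 61. 47⁻¹ ≡ 13 (mod 61), so λ ≡ 60.
  x = λ² - 24 - 10 = 3600 - 34 ≡ 28; y = λ·(24 - 28) - 27 ≡ 38. → (28, 38)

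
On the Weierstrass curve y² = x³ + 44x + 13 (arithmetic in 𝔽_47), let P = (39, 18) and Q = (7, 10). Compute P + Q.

(39, 18) + (7, 10). λ = (10 - 18)/(7 - 39) ≡ 39/15 mod 47. 15⁻¹ ≡ 22 (mod 47), so λ ≡ 12.
  x = λ² - 39 - 7 = 144 - 46 ≡ 4; y = λ·(39 - 4) - 18 ≡ 26. → (4, 26)

(4, 26)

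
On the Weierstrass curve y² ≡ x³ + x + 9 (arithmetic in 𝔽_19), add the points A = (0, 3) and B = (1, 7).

(0, 3) + (1, 7). λ = (7 - 3)/(1 - 0) ≡ 4/1 mod 19. 1⁻¹ ≡ 1 (mod 19), so λ ≡ 4.
  x = λ² - 0 - 1 = 16 - 1 ≡ 15; y = λ·(0 - 15) - 3 ≡ 13. → (15, 13)

(15, 13)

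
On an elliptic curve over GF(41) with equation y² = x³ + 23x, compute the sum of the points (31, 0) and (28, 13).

(31, 0) + (28, 13). λ = (13 - 0)/(28 - 31) ≡ 13/38 mod 41. 38⁻¹ ≡ 27 (mod 41) since 38·27 = 1026 ≡ 1, so λ ≡ 23.
  x = λ² - 31 - 28 = 529 - 59 ≡ 19; y = λ·(31 - 19) - 0 ≡ 30. → (19, 30)

(19, 30)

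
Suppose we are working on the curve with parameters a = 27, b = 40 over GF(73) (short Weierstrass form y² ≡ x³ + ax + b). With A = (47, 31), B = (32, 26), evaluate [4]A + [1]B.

(47, 42)

First 4A:
Double-and-add on 4 = (100)₂. Start with A = (47, 31) for the leading 1-bit.
double: tangent at (47, 31): λ = (3·47² + 27)/(2·31) ≡ 11/62. 62⁻¹ ≡ 53 (mod 73), so λ ≡ 11·53 ≡ 72.
  x = λ² - 47 - 47 = 5184 - 94 ≡ 53; y = λ·(47 - 53) - 31 ≡ 48. → (53, 48)
double: tangent at (53, 48): λ = (3·53² + 27)/(2·48) ≡ 59/23. 23⁻¹ ≡ 54 (mod 73) since 23·54 = 1242 ≡ 1, so λ ≡ 59·54 ≡ 47.
  x = λ² - 53 - 53 = 2209 - 106 ≡ 59; y = λ·(53 - 59) - 48 ≡ 35. → (59, 35)
4A = (59, 35).
Finally 4A + B:
(59, 35) + (32, 26). λ = (26 - 35)/(32 - 59) ≡ 64/46 mod 73. 46⁻¹ ≡ 27 (mod 73), so λ ≡ 49.
  x = λ² - 59 - 32 = 2401 - 91 ≡ 47; y = λ·(59 - 47) - 35 ≡ 42. → (47, 42)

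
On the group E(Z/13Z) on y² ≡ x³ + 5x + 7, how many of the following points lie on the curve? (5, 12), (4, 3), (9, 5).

1

(5, 12): 12² ≡ 1, rhs ≡ 1 → on.
(4, 3): 3² ≡ 9, rhs ≡ 0 → off.
(9, 5): 5² ≡ 12, rhs ≡ 1 → off.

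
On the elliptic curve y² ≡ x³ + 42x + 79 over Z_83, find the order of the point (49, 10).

2P: tangent at (49, 10): λ = (3·49² + 42)/(2·10) ≡ 24/20. 20⁻¹ ≡ 54 (mod 83), so λ ≡ 24·54 ≡ 51.
  x = λ² - 49 - 49 = 2601 - 98 ≡ 13; y = λ·(49 - 13) - 10 ≡ 0. → (13, 0)
3P: (13, 0) + (49, 10). λ = (10 - 0)/(49 - 13) ≡ 10/36 mod 83. 36⁻¹ ≡ 30 (mod 83), so λ ≡ 51.
  x = λ² - 13 - 49 = 2601 - 62 ≡ 49; y = λ·(13 - 49) - 0 ≡ 73. → (49, 73)
4P: (49, 73) + (49, 10): same x and y₁ ≡ -y₂, so the sum is ∞.
4P = ∞, so the order is 4.

4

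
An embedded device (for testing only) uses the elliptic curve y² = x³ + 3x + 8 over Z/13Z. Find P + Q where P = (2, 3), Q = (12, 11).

(9, 7)

(2, 3) + (12, 11). λ = (11 - 3)/(12 - 2) ≡ 8/10 mod 13. 10⁻¹ ≡ 4 (mod 13) since 10·4 = 40 ≡ 1, so λ ≡ 6.
  x = λ² - 2 - 12 = 36 - 14 ≡ 9; y = λ·(2 - 9) - 3 ≡ 7. → (9, 7)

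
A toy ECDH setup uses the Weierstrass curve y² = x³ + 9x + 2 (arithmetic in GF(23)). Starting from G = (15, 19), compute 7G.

Double-and-add on 7 = (111)₂. Start with G = (15, 19) for the leading 1-bit.
double: tangent at (15, 19): λ = (3·15² + 9)/(2·19) ≡ 17/15. 15⁻¹ ≡ 20 (mod 23) since 15·20 = 300 ≡ 1, so λ ≡ 17·20 ≡ 18.
  x = λ² - 15 - 15 = 324 - 30 ≡ 18; y = λ·(15 - 18) - 19 ≡ 19. → (18, 19)
add G: (18, 19) + (15, 19). λ = (19 - 19)/(15 - 18) ≡ 0/20 mod 23. 20⁻¹ ≡ 15 (mod 23), so λ ≡ 0.
  x = λ² - 18 - 15 = 0 - 33 ≡ 13; y = λ·(18 - 13) - 19 ≡ 4. → (13, 4)
double: tangent at (13, 4): λ = (3·13² + 9)/(2·4) ≡ 10/8. 8⁻¹ ≡ 3 (mod 23), so λ ≡ 10·3 ≡ 7.
  x = λ² - 13 - 13 = 49 - 26 ≡ 0; y = λ·(13 - 0) - 4 ≡ 18. → (0, 18)
add G: (0, 18) + (15, 19). λ = (19 - 18)/(15 - 0) ≡ 1/15 mod 23. 15⁻¹ ≡ 20 (mod 23) since 15·20 = 300 ≡ 1, so λ ≡ 20.
  x = λ² - 0 - 15 = 400 - 15 ≡ 17; y = λ·(0 - 17) - 18 ≡ 10. → (17, 10)

(17, 10)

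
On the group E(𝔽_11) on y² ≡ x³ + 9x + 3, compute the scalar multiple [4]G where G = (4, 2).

(8, 9)

Double-and-add on 4 = (100)₂. Start with G = (4, 2) for the leading 1-bit.
double: tangent at (4, 2): λ = (3·4² + 9)/(2·2) ≡ 2/4. 4⁻¹ ≡ 3 (mod 11) since 4·3 = 12 ≡ 1, so λ ≡ 2·3 ≡ 6.
  x = λ² - 4 - 4 = 36 - 8 ≡ 6; y = λ·(4 - 6) - 2 ≡ 8. → (6, 8)
double: tangent at (6, 8): λ = (3·6² + 9)/(2·8) ≡ 7/5. 5⁻¹ ≡ 9 (mod 11), so λ ≡ 7·9 ≡ 8.
  x = λ² - 6 - 6 = 64 - 12 ≡ 8; y = λ·(6 - 8) - 8 ≡ 9. → (8, 9)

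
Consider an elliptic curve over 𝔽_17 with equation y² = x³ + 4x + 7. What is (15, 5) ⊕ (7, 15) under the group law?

(4, 11)

(15, 5) + (7, 15). λ = (15 - 5)/(7 - 15) ≡ 10/9 mod 17. 9⁻¹ ≡ 2 (mod 17), so λ ≡ 3.
  x = λ² - 15 - 7 = 9 - 22 ≡ 4; y = λ·(15 - 4) - 5 ≡ 11. → (4, 11)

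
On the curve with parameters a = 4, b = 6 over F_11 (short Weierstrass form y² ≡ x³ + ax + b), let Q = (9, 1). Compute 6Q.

Repeated addition: build up to 6Q.
2Q: tangent at (9, 1): λ = (3·9² + 4)/(2·1) ≡ 5/2. 2⁻¹ ≡ 6 (mod 11), so λ ≡ 5·6 ≡ 8.
  x = λ² - 9 - 9 = 64 - 18 ≡ 2; y = λ·(9 - 2) - 1 ≡ 0. → (2, 0)
3Q: (2, 0) + (9, 1). λ = (1 - 0)/(9 - 2) ≡ 1/7 mod 11. 7⁻¹ ≡ 8 (mod 11), so λ ≡ 8.
  x = λ² - 2 - 9 = 64 - 11 ≡ 9; y = λ·(2 - 9) - 0 ≡ 10. → (9, 10)
4Q: (9, 10) + (9, 1): same x and y₁ ≡ -y₂, so the sum is the point at infinity.
5Q: the point at infinity + (9, 1) = (9, 1) (identity).
6Q: tangent at (9, 1): λ = (3·9² + 4)/(2·1) ≡ 5/2. 2⁻¹ ≡ 6 (mod 11) since 2·6 = 12 ≡ 1, so λ ≡ 5·6 ≡ 8.
  x = λ² - 9 - 9 = 64 - 18 ≡ 2; y = λ·(9 - 2) - 1 ≡ 0. → (2, 0)

(2, 0)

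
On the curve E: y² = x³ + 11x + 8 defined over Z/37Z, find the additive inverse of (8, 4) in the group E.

-(8, 4) = (8, -4 mod 37) = (8, 33).

(8, 33)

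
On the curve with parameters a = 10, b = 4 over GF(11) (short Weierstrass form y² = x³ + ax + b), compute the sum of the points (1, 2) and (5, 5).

(1, 2) + (5, 5). λ = (5 - 2)/(5 - 1) ≡ 3/4 mod 11. 4⁻¹ ≡ 3 (mod 11), so λ ≡ 9.
  x = λ² - 1 - 5 = 81 - 6 ≡ 9; y = λ·(1 - 9) - 2 ≡ 3. → (9, 3)

(9, 3)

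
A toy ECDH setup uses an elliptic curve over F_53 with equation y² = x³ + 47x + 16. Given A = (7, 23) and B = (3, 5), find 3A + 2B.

First 3A:
Repeated addition: build up to 3A.
2A: tangent at (7, 23): λ = (3·7² + 47)/(2·23) ≡ 35/46. 46⁻¹ ≡ 15 (mod 53), so λ ≡ 35·15 ≡ 48.
  x = λ² - 7 - 7 = 2304 - 14 ≡ 11; y = λ·(7 - 11) - 23 ≡ 50. → (11, 50)
3A: (11, 50) + (7, 23). λ = (23 - 50)/(7 - 11) ≡ 26/49 mod 53. 49⁻¹ ≡ 13 (mod 53) since 49·13 = 637 ≡ 1, so λ ≡ 20.
  x = λ² - 11 - 7 = 400 - 18 ≡ 11; y = λ·(11 - 11) - 50 ≡ 3. → (11, 3)
3A = (11, 3).
Next 2B:
Repeated addition: build up to 2B.
2B: tangent at (3, 5): λ = (3·3² + 47)/(2·5) ≡ 21/10. 10⁻¹ ≡ 16 (mod 53), so λ ≡ 21·16 ≡ 18.
  x = λ² - 3 - 3 = 324 - 6 ≡ 0; y = λ·(3 - 0) - 5 ≡ 49. → (0, 49)
2B = (0, 49).
Finally 3A + 2B:
(11, 3) + (0, 49). λ = (49 - 3)/(0 - 11) ≡ 46/42 mod 53. 42⁻¹ ≡ 24 (mod 53), so λ ≡ 44.
  x = λ² - 11 - 0 = 1936 - 11 ≡ 17; y = λ·(11 - 17) - 3 ≡ 51. → (17, 51)

(17, 51)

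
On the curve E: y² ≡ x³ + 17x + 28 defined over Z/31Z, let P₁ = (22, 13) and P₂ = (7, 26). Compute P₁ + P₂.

(22, 13) + (7, 26). λ = (26 - 13)/(7 - 22) ≡ 13/16 mod 31. 16⁻¹ ≡ 2 (mod 31) since 16·2 = 32 ≡ 1, so λ ≡ 26.
  x = λ² - 22 - 7 = 676 - 29 ≡ 27; y = λ·(22 - 27) - 13 ≡ 12. → (27, 12)

(27, 12)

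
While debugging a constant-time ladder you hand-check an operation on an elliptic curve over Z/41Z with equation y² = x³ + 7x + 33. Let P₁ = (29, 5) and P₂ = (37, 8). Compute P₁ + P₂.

(36, 18)

(29, 5) + (37, 8). λ = (8 - 5)/(37 - 29) ≡ 3/8 mod 41. 8⁻¹ ≡ 36 (mod 41) since 8·36 = 288 ≡ 1, so λ ≡ 26.
  x = λ² - 29 - 37 = 676 - 66 ≡ 36; y = λ·(29 - 36) - 5 ≡ 18. → (36, 18)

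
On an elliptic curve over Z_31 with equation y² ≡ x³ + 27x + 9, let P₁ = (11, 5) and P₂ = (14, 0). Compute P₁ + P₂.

(26, 20)

(11, 5) + (14, 0). λ = (0 - 5)/(14 - 11) ≡ 26/3 mod 31. 3⁻¹ ≡ 21 (mod 31) since 3·21 = 63 ≡ 1, so λ ≡ 19.
  x = λ² - 11 - 14 = 361 - 25 ≡ 26; y = λ·(11 - 26) - 5 ≡ 20. → (26, 20)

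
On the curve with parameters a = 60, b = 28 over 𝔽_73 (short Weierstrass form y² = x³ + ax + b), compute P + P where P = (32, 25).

tangent at (32, 25): λ = (3·32² + 60)/(2·25) ≡ 66/50. 50⁻¹ ≡ 19 (mod 73) since 50·19 = 950 ≡ 1, so λ ≡ 66·19 ≡ 13.
  x = λ² - 32 - 32 = 169 - 64 ≡ 32; y = λ·(32 - 32) - 25 ≡ 48. → (32, 48)

(32, 48)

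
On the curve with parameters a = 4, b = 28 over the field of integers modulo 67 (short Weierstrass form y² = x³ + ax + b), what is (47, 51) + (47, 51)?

(12, 14)

tangent at (47, 51): λ = (3·47² + 4)/(2·51) ≡ 65/35. 35⁻¹ ≡ 23 (mod 67) since 35·23 = 805 ≡ 1, so λ ≡ 65·23 ≡ 21.
  x = λ² - 47 - 47 = 441 - 94 ≡ 12; y = λ·(47 - 12) - 51 ≡ 14. → (12, 14)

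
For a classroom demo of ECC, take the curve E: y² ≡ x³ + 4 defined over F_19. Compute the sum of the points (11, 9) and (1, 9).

(11, 9) + (1, 9). λ = (9 - 9)/(1 - 11) ≡ 0/9 mod 19. 9⁻¹ ≡ 17 (mod 19), so λ ≡ 0.
  x = λ² - 11 - 1 = 0 - 12 ≡ 7; y = λ·(11 - 7) - 9 ≡ 10. → (7, 10)

(7, 10)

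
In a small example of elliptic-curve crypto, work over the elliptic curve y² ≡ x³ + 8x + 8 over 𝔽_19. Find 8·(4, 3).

Write Q = (4, 3).
Double-and-add on 8 = (1000)₂. Start with Q = (4, 3) for the leading 1-bit.
double: tangent at (4, 3): λ = (3·4² + 8)/(2·3) ≡ 18/6. 6⁻¹ ≡ 16 (mod 19), so λ ≡ 18·16 ≡ 3.
  x = λ² - 4 - 4 = 9 - 8 ≡ 1; y = λ·(4 - 1) - 3 ≡ 6. → (1, 6)
double: tangent at (1, 6): λ = (3·1² + 8)/(2·6) ≡ 11/12. 12⁻¹ ≡ 8 (mod 19) since 12·8 = 96 ≡ 1, so λ ≡ 11·8 ≡ 12.
  x = λ² - 1 - 1 = 144 - 2 ≡ 9; y = λ·(1 - 9) - 6 ≡ 12. → (9, 12)
double: tangent at (9, 12): λ = (3·9² + 8)/(2·12) ≡ 4/5. 5⁻¹ ≡ 4 (mod 19), so λ ≡ 4·4 ≡ 16.
  x = λ² - 9 - 9 = 256 - 18 ≡ 10; y = λ·(9 - 10) - 12 ≡ 10. → (10, 10)

(10, 10)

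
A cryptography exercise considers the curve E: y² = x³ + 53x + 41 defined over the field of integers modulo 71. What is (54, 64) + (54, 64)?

tangent at (54, 64): λ = (3·54² + 53)/(2·64) ≡ 68/57. 57⁻¹ ≡ 5 (mod 71), so λ ≡ 68·5 ≡ 56.
  x = λ² - 54 - 54 = 3136 - 108 ≡ 46; y = λ·(54 - 46) - 64 ≡ 29. → (46, 29)

(46, 29)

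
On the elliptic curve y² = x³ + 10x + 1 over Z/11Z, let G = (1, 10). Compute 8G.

Repeated addition: build up to 8G.
2G: tangent at (1, 10): λ = (3·1² + 10)/(2·10) ≡ 2/9. 9⁻¹ ≡ 5 (mod 11), so λ ≡ 2·5 ≡ 10.
  x = λ² - 1 - 1 = 100 - 2 ≡ 10; y = λ·(1 - 10) - 10 ≡ 10. → (10, 10)
3G: (10, 10) + (1, 10). λ = (10 - 10)/(1 - 10) ≡ 0/2 mod 11. 2⁻¹ ≡ 6 (mod 11), so λ ≡ 0.
  x = λ² - 10 - 1 = 0 - 11 ≡ 0; y = λ·(10 - 0) - 10 ≡ 1. → (0, 1)
4G: (0, 1) + (1, 10). λ = (10 - 1)/(1 - 0) ≡ 9/1 mod 11. 1⁻¹ ≡ 1 (mod 11), so λ ≡ 9.
  x = λ² - 0 - 1 = 81 - 1 ≡ 3; y = λ·(0 - 3) - 1 ≡ 5. → (3, 5)
5G: (3, 5) + (1, 10). λ = (10 - 5)/(1 - 3) ≡ 5/9 mod 11. 9⁻¹ ≡ 5 (mod 11), so λ ≡ 3.
  x = λ² - 3 - 1 = 9 - 4 ≡ 5; y = λ·(3 - 5) - 5 ≡ 0. → (5, 0)
6G: (5, 0) + (1, 10). λ = (10 - 0)/(1 - 5) ≡ 10/7 mod 11. 7⁻¹ ≡ 8 (mod 11) since 7·8 = 56 ≡ 1, so λ ≡ 3.
  x = λ² - 5 - 1 = 9 - 6 ≡ 3; y = λ·(5 - 3) - 0 ≡ 6. → (3, 6)
7G: (3, 6) + (1, 10). λ = (10 - 6)/(1 - 3) ≡ 4/9 mod 11. 9⁻¹ ≡ 5 (mod 11), so λ ≡ 9.
  x = λ² - 3 - 1 = 81 - 4 ≡ 0; y = λ·(3 - 0) - 6 ≡ 10. → (0, 10)
8G: (0, 10) + (1, 10). λ = (10 - 10)/(1 - 0) ≡ 0/1 mod 11. 1⁻¹ ≡ 1 (mod 11) since 1·1 = 1 ≡ 1, so λ ≡ 0.
  x = λ² - 0 - 1 = 0 - 1 ≡ 10; y = λ·(0 - 10) - 10 ≡ 1. → (10, 1)

(10, 1)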